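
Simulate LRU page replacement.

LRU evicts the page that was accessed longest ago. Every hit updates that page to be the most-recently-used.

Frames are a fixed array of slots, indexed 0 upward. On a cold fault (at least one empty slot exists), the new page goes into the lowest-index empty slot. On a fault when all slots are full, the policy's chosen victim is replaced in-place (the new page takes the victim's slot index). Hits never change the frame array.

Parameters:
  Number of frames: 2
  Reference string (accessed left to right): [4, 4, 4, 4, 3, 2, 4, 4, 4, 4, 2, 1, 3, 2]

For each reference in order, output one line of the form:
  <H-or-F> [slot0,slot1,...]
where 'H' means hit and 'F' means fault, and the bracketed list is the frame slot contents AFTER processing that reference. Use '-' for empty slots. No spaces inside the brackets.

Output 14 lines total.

F [4,-]
H [4,-]
H [4,-]
H [4,-]
F [4,3]
F [2,3]
F [2,4]
H [2,4]
H [2,4]
H [2,4]
H [2,4]
F [2,1]
F [3,1]
F [3,2]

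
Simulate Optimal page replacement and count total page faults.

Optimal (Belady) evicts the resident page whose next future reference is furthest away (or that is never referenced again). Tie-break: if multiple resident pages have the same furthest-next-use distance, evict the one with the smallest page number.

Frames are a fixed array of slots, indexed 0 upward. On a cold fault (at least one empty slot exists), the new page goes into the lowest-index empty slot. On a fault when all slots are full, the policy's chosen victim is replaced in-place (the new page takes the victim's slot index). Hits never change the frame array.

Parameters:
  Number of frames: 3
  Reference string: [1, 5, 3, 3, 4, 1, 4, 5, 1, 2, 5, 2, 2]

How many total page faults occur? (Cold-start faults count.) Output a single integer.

Step 0: ref 1 → FAULT, frames=[1,-,-]
Step 1: ref 5 → FAULT, frames=[1,5,-]
Step 2: ref 3 → FAULT, frames=[1,5,3]
Step 3: ref 3 → HIT, frames=[1,5,3]
Step 4: ref 4 → FAULT (evict 3), frames=[1,5,4]
Step 5: ref 1 → HIT, frames=[1,5,4]
Step 6: ref 4 → HIT, frames=[1,5,4]
Step 7: ref 5 → HIT, frames=[1,5,4]
Step 8: ref 1 → HIT, frames=[1,5,4]
Step 9: ref 2 → FAULT (evict 1), frames=[2,5,4]
Step 10: ref 5 → HIT, frames=[2,5,4]
Step 11: ref 2 → HIT, frames=[2,5,4]
Step 12: ref 2 → HIT, frames=[2,5,4]
Total faults: 5

Answer: 5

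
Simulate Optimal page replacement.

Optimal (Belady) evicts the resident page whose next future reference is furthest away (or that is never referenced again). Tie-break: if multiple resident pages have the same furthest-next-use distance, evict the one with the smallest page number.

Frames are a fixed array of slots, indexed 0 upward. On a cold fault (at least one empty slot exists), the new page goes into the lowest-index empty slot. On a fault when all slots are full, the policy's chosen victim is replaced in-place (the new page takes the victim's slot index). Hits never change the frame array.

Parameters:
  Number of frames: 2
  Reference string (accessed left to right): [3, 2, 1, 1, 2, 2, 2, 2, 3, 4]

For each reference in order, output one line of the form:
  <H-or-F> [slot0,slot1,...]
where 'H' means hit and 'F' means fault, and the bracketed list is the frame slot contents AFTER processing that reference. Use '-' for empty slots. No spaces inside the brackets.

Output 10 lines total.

F [3,-]
F [3,2]
F [1,2]
H [1,2]
H [1,2]
H [1,2]
H [1,2]
H [1,2]
F [3,2]
F [3,4]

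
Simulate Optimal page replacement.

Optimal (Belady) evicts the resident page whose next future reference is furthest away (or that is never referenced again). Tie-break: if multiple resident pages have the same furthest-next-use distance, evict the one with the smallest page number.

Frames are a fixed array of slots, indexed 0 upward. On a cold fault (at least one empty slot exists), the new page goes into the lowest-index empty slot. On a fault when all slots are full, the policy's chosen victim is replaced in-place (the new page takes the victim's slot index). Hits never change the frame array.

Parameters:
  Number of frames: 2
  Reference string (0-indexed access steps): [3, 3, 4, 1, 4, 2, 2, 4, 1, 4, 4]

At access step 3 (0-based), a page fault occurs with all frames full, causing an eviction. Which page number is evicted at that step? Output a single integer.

Step 0: ref 3 -> FAULT, frames=[3,-]
Step 1: ref 3 -> HIT, frames=[3,-]
Step 2: ref 4 -> FAULT, frames=[3,4]
Step 3: ref 1 -> FAULT, evict 3, frames=[1,4]
At step 3: evicted page 3

Answer: 3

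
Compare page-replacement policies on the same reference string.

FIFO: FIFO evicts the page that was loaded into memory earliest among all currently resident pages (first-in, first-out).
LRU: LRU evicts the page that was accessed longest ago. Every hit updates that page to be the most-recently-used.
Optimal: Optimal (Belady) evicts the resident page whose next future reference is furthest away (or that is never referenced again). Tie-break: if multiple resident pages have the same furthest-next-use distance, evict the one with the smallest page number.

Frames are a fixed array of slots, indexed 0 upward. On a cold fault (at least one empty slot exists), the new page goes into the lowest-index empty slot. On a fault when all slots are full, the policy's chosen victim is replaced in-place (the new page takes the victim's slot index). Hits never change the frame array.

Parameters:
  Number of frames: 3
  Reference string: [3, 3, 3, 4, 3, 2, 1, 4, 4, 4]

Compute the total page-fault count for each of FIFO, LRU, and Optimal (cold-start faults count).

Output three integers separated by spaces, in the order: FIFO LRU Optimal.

Answer: 4 5 4

Derivation:
--- FIFO ---
  step 0: ref 3 -> FAULT, frames=[3,-,-] (faults so far: 1)
  step 1: ref 3 -> HIT, frames=[3,-,-] (faults so far: 1)
  step 2: ref 3 -> HIT, frames=[3,-,-] (faults so far: 1)
  step 3: ref 4 -> FAULT, frames=[3,4,-] (faults so far: 2)
  step 4: ref 3 -> HIT, frames=[3,4,-] (faults so far: 2)
  step 5: ref 2 -> FAULT, frames=[3,4,2] (faults so far: 3)
  step 6: ref 1 -> FAULT, evict 3, frames=[1,4,2] (faults so far: 4)
  step 7: ref 4 -> HIT, frames=[1,4,2] (faults so far: 4)
  step 8: ref 4 -> HIT, frames=[1,4,2] (faults so far: 4)
  step 9: ref 4 -> HIT, frames=[1,4,2] (faults so far: 4)
  FIFO total faults: 4
--- LRU ---
  step 0: ref 3 -> FAULT, frames=[3,-,-] (faults so far: 1)
  step 1: ref 3 -> HIT, frames=[3,-,-] (faults so far: 1)
  step 2: ref 3 -> HIT, frames=[3,-,-] (faults so far: 1)
  step 3: ref 4 -> FAULT, frames=[3,4,-] (faults so far: 2)
  step 4: ref 3 -> HIT, frames=[3,4,-] (faults so far: 2)
  step 5: ref 2 -> FAULT, frames=[3,4,2] (faults so far: 3)
  step 6: ref 1 -> FAULT, evict 4, frames=[3,1,2] (faults so far: 4)
  step 7: ref 4 -> FAULT, evict 3, frames=[4,1,2] (faults so far: 5)
  step 8: ref 4 -> HIT, frames=[4,1,2] (faults so far: 5)
  step 9: ref 4 -> HIT, frames=[4,1,2] (faults so far: 5)
  LRU total faults: 5
--- Optimal ---
  step 0: ref 3 -> FAULT, frames=[3,-,-] (faults so far: 1)
  step 1: ref 3 -> HIT, frames=[3,-,-] (faults so far: 1)
  step 2: ref 3 -> HIT, frames=[3,-,-] (faults so far: 1)
  step 3: ref 4 -> FAULT, frames=[3,4,-] (faults so far: 2)
  step 4: ref 3 -> HIT, frames=[3,4,-] (faults so far: 2)
  step 5: ref 2 -> FAULT, frames=[3,4,2] (faults so far: 3)
  step 6: ref 1 -> FAULT, evict 2, frames=[3,4,1] (faults so far: 4)
  step 7: ref 4 -> HIT, frames=[3,4,1] (faults so far: 4)
  step 8: ref 4 -> HIT, frames=[3,4,1] (faults so far: 4)
  step 9: ref 4 -> HIT, frames=[3,4,1] (faults so far: 4)
  Optimal total faults: 4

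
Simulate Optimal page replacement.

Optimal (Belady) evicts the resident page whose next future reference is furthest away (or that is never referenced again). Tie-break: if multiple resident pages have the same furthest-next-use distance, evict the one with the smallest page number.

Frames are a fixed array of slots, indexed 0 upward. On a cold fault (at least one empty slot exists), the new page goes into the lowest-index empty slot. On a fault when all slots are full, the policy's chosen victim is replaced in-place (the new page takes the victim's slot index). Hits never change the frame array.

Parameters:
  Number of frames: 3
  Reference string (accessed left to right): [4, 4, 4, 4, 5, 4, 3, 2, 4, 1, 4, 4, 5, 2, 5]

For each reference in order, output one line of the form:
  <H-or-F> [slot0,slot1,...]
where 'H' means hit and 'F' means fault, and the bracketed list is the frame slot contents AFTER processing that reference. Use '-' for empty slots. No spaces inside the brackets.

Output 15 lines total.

F [4,-,-]
H [4,-,-]
H [4,-,-]
H [4,-,-]
F [4,5,-]
H [4,5,-]
F [4,5,3]
F [4,5,2]
H [4,5,2]
F [4,5,1]
H [4,5,1]
H [4,5,1]
H [4,5,1]
F [4,5,2]
H [4,5,2]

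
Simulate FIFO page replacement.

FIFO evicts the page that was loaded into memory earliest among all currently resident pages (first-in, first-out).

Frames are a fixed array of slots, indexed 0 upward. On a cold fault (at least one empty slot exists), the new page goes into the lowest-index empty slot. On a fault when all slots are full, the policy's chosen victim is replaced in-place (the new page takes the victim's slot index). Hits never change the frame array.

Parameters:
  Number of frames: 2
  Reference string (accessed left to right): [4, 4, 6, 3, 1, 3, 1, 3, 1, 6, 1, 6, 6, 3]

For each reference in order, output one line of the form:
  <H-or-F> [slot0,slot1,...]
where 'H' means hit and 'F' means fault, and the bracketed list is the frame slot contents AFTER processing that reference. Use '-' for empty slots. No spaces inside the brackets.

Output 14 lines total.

F [4,-]
H [4,-]
F [4,6]
F [3,6]
F [3,1]
H [3,1]
H [3,1]
H [3,1]
H [3,1]
F [6,1]
H [6,1]
H [6,1]
H [6,1]
F [6,3]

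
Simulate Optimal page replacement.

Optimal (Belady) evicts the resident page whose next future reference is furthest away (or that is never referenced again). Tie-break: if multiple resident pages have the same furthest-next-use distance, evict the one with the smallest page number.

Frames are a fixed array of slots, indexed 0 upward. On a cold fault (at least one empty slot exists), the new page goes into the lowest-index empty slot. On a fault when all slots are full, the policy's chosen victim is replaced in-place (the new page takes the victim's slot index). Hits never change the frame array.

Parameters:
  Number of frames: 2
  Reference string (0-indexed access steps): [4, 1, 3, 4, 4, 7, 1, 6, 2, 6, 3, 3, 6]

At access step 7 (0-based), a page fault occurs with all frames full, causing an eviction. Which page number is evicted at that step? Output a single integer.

Step 0: ref 4 -> FAULT, frames=[4,-]
Step 1: ref 1 -> FAULT, frames=[4,1]
Step 2: ref 3 -> FAULT, evict 1, frames=[4,3]
Step 3: ref 4 -> HIT, frames=[4,3]
Step 4: ref 4 -> HIT, frames=[4,3]
Step 5: ref 7 -> FAULT, evict 4, frames=[7,3]
Step 6: ref 1 -> FAULT, evict 7, frames=[1,3]
Step 7: ref 6 -> FAULT, evict 1, frames=[6,3]
At step 7: evicted page 1

Answer: 1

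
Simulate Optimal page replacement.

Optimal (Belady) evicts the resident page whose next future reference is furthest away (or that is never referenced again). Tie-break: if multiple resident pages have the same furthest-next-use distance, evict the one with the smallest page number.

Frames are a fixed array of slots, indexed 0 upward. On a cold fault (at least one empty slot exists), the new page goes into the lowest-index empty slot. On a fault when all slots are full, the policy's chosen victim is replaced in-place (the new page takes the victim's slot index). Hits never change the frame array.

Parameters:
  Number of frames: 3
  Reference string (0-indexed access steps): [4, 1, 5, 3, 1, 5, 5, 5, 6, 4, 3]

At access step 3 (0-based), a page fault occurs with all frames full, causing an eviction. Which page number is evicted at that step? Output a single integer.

Answer: 4

Derivation:
Step 0: ref 4 -> FAULT, frames=[4,-,-]
Step 1: ref 1 -> FAULT, frames=[4,1,-]
Step 2: ref 5 -> FAULT, frames=[4,1,5]
Step 3: ref 3 -> FAULT, evict 4, frames=[3,1,5]
At step 3: evicted page 4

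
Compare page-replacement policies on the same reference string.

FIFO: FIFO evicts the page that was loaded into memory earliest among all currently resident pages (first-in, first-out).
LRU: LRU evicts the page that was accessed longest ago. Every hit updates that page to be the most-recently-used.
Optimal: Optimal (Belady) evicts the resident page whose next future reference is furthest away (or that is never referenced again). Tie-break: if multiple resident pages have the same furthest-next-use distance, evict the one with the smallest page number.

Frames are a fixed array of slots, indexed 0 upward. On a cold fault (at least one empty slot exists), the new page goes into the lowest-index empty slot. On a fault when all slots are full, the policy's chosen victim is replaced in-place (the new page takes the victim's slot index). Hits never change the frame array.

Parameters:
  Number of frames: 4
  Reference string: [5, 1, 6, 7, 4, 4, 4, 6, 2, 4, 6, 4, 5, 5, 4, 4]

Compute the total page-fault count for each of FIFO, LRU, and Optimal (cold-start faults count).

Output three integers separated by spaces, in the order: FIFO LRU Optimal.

Answer: 7 7 6

Derivation:
--- FIFO ---
  step 0: ref 5 -> FAULT, frames=[5,-,-,-] (faults so far: 1)
  step 1: ref 1 -> FAULT, frames=[5,1,-,-] (faults so far: 2)
  step 2: ref 6 -> FAULT, frames=[5,1,6,-] (faults so far: 3)
  step 3: ref 7 -> FAULT, frames=[5,1,6,7] (faults so far: 4)
  step 4: ref 4 -> FAULT, evict 5, frames=[4,1,6,7] (faults so far: 5)
  step 5: ref 4 -> HIT, frames=[4,1,6,7] (faults so far: 5)
  step 6: ref 4 -> HIT, frames=[4,1,6,7] (faults so far: 5)
  step 7: ref 6 -> HIT, frames=[4,1,6,7] (faults so far: 5)
  step 8: ref 2 -> FAULT, evict 1, frames=[4,2,6,7] (faults so far: 6)
  step 9: ref 4 -> HIT, frames=[4,2,6,7] (faults so far: 6)
  step 10: ref 6 -> HIT, frames=[4,2,6,7] (faults so far: 6)
  step 11: ref 4 -> HIT, frames=[4,2,6,7] (faults so far: 6)
  step 12: ref 5 -> FAULT, evict 6, frames=[4,2,5,7] (faults so far: 7)
  step 13: ref 5 -> HIT, frames=[4,2,5,7] (faults so far: 7)
  step 14: ref 4 -> HIT, frames=[4,2,5,7] (faults so far: 7)
  step 15: ref 4 -> HIT, frames=[4,2,5,7] (faults so far: 7)
  FIFO total faults: 7
--- LRU ---
  step 0: ref 5 -> FAULT, frames=[5,-,-,-] (faults so far: 1)
  step 1: ref 1 -> FAULT, frames=[5,1,-,-] (faults so far: 2)
  step 2: ref 6 -> FAULT, frames=[5,1,6,-] (faults so far: 3)
  step 3: ref 7 -> FAULT, frames=[5,1,6,7] (faults so far: 4)
  step 4: ref 4 -> FAULT, evict 5, frames=[4,1,6,7] (faults so far: 5)
  step 5: ref 4 -> HIT, frames=[4,1,6,7] (faults so far: 5)
  step 6: ref 4 -> HIT, frames=[4,1,6,7] (faults so far: 5)
  step 7: ref 6 -> HIT, frames=[4,1,6,7] (faults so far: 5)
  step 8: ref 2 -> FAULT, evict 1, frames=[4,2,6,7] (faults so far: 6)
  step 9: ref 4 -> HIT, frames=[4,2,6,7] (faults so far: 6)
  step 10: ref 6 -> HIT, frames=[4,2,6,7] (faults so far: 6)
  step 11: ref 4 -> HIT, frames=[4,2,6,7] (faults so far: 6)
  step 12: ref 5 -> FAULT, evict 7, frames=[4,2,6,5] (faults so far: 7)
  step 13: ref 5 -> HIT, frames=[4,2,6,5] (faults so far: 7)
  step 14: ref 4 -> HIT, frames=[4,2,6,5] (faults so far: 7)
  step 15: ref 4 -> HIT, frames=[4,2,6,5] (faults so far: 7)
  LRU total faults: 7
--- Optimal ---
  step 0: ref 5 -> FAULT, frames=[5,-,-,-] (faults so far: 1)
  step 1: ref 1 -> FAULT, frames=[5,1,-,-] (faults so far: 2)
  step 2: ref 6 -> FAULT, frames=[5,1,6,-] (faults so far: 3)
  step 3: ref 7 -> FAULT, frames=[5,1,6,7] (faults so far: 4)
  step 4: ref 4 -> FAULT, evict 1, frames=[5,4,6,7] (faults so far: 5)
  step 5: ref 4 -> HIT, frames=[5,4,6,7] (faults so far: 5)
  step 6: ref 4 -> HIT, frames=[5,4,6,7] (faults so far: 5)
  step 7: ref 6 -> HIT, frames=[5,4,6,7] (faults so far: 5)
  step 8: ref 2 -> FAULT, evict 7, frames=[5,4,6,2] (faults so far: 6)
  step 9: ref 4 -> HIT, frames=[5,4,6,2] (faults so far: 6)
  step 10: ref 6 -> HIT, frames=[5,4,6,2] (faults so far: 6)
  step 11: ref 4 -> HIT, frames=[5,4,6,2] (faults so far: 6)
  step 12: ref 5 -> HIT, frames=[5,4,6,2] (faults so far: 6)
  step 13: ref 5 -> HIT, frames=[5,4,6,2] (faults so far: 6)
  step 14: ref 4 -> HIT, frames=[5,4,6,2] (faults so far: 6)
  step 15: ref 4 -> HIT, frames=[5,4,6,2] (faults so far: 6)
  Optimal total faults: 6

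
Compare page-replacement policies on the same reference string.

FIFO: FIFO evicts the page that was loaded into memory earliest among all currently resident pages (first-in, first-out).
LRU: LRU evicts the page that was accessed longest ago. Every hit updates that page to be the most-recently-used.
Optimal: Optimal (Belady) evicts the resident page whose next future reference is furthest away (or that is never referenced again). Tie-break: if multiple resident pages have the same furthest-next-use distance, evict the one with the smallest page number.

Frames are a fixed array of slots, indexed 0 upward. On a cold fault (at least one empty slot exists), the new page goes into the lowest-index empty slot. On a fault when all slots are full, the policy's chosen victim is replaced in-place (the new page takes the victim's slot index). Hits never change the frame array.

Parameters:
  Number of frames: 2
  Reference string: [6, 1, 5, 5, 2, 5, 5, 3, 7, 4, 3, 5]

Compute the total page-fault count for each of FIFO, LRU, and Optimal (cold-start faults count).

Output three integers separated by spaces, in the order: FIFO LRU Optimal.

Answer: 9 9 8

Derivation:
--- FIFO ---
  step 0: ref 6 -> FAULT, frames=[6,-] (faults so far: 1)
  step 1: ref 1 -> FAULT, frames=[6,1] (faults so far: 2)
  step 2: ref 5 -> FAULT, evict 6, frames=[5,1] (faults so far: 3)
  step 3: ref 5 -> HIT, frames=[5,1] (faults so far: 3)
  step 4: ref 2 -> FAULT, evict 1, frames=[5,2] (faults so far: 4)
  step 5: ref 5 -> HIT, frames=[5,2] (faults so far: 4)
  step 6: ref 5 -> HIT, frames=[5,2] (faults so far: 4)
  step 7: ref 3 -> FAULT, evict 5, frames=[3,2] (faults so far: 5)
  step 8: ref 7 -> FAULT, evict 2, frames=[3,7] (faults so far: 6)
  step 9: ref 4 -> FAULT, evict 3, frames=[4,7] (faults so far: 7)
  step 10: ref 3 -> FAULT, evict 7, frames=[4,3] (faults so far: 8)
  step 11: ref 5 -> FAULT, evict 4, frames=[5,3] (faults so far: 9)
  FIFO total faults: 9
--- LRU ---
  step 0: ref 6 -> FAULT, frames=[6,-] (faults so far: 1)
  step 1: ref 1 -> FAULT, frames=[6,1] (faults so far: 2)
  step 2: ref 5 -> FAULT, evict 6, frames=[5,1] (faults so far: 3)
  step 3: ref 5 -> HIT, frames=[5,1] (faults so far: 3)
  step 4: ref 2 -> FAULT, evict 1, frames=[5,2] (faults so far: 4)
  step 5: ref 5 -> HIT, frames=[5,2] (faults so far: 4)
  step 6: ref 5 -> HIT, frames=[5,2] (faults so far: 4)
  step 7: ref 3 -> FAULT, evict 2, frames=[5,3] (faults so far: 5)
  step 8: ref 7 -> FAULT, evict 5, frames=[7,3] (faults so far: 6)
  step 9: ref 4 -> FAULT, evict 3, frames=[7,4] (faults so far: 7)
  step 10: ref 3 -> FAULT, evict 7, frames=[3,4] (faults so far: 8)
  step 11: ref 5 -> FAULT, evict 4, frames=[3,5] (faults so far: 9)
  LRU total faults: 9
--- Optimal ---
  step 0: ref 6 -> FAULT, frames=[6,-] (faults so far: 1)
  step 1: ref 1 -> FAULT, frames=[6,1] (faults so far: 2)
  step 2: ref 5 -> FAULT, evict 1, frames=[6,5] (faults so far: 3)
  step 3: ref 5 -> HIT, frames=[6,5] (faults so far: 3)
  step 4: ref 2 -> FAULT, evict 6, frames=[2,5] (faults so far: 4)
  step 5: ref 5 -> HIT, frames=[2,5] (faults so far: 4)
  step 6: ref 5 -> HIT, frames=[2,5] (faults so far: 4)
  step 7: ref 3 -> FAULT, evict 2, frames=[3,5] (faults so far: 5)
  step 8: ref 7 -> FAULT, evict 5, frames=[3,7] (faults so far: 6)
  step 9: ref 4 -> FAULT, evict 7, frames=[3,4] (faults so far: 7)
  step 10: ref 3 -> HIT, frames=[3,4] (faults so far: 7)
  step 11: ref 5 -> FAULT, evict 3, frames=[5,4] (faults so far: 8)
  Optimal total faults: 8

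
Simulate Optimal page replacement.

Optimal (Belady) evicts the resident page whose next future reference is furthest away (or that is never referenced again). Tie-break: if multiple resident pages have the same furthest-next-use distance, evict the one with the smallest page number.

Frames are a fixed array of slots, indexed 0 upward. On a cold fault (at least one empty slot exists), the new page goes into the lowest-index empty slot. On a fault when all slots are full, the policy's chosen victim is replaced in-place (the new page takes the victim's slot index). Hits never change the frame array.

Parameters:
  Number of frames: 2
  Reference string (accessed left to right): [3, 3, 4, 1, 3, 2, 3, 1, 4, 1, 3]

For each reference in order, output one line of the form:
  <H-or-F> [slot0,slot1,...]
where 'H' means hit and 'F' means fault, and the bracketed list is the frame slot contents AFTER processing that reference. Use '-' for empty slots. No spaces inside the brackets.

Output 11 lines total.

F [3,-]
H [3,-]
F [3,4]
F [3,1]
H [3,1]
F [3,2]
H [3,2]
F [3,1]
F [4,1]
H [4,1]
F [4,3]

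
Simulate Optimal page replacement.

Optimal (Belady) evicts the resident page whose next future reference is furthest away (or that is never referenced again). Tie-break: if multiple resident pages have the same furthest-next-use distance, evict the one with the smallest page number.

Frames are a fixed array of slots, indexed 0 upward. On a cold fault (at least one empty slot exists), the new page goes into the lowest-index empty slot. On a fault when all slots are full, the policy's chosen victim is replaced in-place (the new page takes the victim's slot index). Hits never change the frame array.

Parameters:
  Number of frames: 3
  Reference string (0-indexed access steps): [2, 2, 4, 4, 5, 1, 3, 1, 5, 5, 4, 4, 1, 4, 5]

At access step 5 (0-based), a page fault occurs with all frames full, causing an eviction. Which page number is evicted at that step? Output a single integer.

Answer: 2

Derivation:
Step 0: ref 2 -> FAULT, frames=[2,-,-]
Step 1: ref 2 -> HIT, frames=[2,-,-]
Step 2: ref 4 -> FAULT, frames=[2,4,-]
Step 3: ref 4 -> HIT, frames=[2,4,-]
Step 4: ref 5 -> FAULT, frames=[2,4,5]
Step 5: ref 1 -> FAULT, evict 2, frames=[1,4,5]
At step 5: evicted page 2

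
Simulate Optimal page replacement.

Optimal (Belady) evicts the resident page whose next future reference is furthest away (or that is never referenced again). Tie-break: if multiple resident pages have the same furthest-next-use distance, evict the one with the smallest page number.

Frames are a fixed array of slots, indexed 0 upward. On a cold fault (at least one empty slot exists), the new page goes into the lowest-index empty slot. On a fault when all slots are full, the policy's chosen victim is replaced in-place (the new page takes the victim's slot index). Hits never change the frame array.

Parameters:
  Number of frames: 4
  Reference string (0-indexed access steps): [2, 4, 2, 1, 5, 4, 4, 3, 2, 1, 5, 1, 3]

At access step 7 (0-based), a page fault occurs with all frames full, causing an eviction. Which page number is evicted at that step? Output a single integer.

Step 0: ref 2 -> FAULT, frames=[2,-,-,-]
Step 1: ref 4 -> FAULT, frames=[2,4,-,-]
Step 2: ref 2 -> HIT, frames=[2,4,-,-]
Step 3: ref 1 -> FAULT, frames=[2,4,1,-]
Step 4: ref 5 -> FAULT, frames=[2,4,1,5]
Step 5: ref 4 -> HIT, frames=[2,4,1,5]
Step 6: ref 4 -> HIT, frames=[2,4,1,5]
Step 7: ref 3 -> FAULT, evict 4, frames=[2,3,1,5]
At step 7: evicted page 4

Answer: 4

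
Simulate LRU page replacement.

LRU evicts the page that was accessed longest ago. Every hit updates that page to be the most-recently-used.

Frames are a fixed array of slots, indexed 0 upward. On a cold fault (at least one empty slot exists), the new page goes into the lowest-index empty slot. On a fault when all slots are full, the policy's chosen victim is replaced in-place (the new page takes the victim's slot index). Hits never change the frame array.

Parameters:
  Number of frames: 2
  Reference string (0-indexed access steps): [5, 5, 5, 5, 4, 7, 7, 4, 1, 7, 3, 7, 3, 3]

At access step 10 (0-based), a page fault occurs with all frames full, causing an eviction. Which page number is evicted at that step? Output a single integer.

Step 0: ref 5 -> FAULT, frames=[5,-]
Step 1: ref 5 -> HIT, frames=[5,-]
Step 2: ref 5 -> HIT, frames=[5,-]
Step 3: ref 5 -> HIT, frames=[5,-]
Step 4: ref 4 -> FAULT, frames=[5,4]
Step 5: ref 7 -> FAULT, evict 5, frames=[7,4]
Step 6: ref 7 -> HIT, frames=[7,4]
Step 7: ref 4 -> HIT, frames=[7,4]
Step 8: ref 1 -> FAULT, evict 7, frames=[1,4]
Step 9: ref 7 -> FAULT, evict 4, frames=[1,7]
Step 10: ref 3 -> FAULT, evict 1, frames=[3,7]
At step 10: evicted page 1

Answer: 1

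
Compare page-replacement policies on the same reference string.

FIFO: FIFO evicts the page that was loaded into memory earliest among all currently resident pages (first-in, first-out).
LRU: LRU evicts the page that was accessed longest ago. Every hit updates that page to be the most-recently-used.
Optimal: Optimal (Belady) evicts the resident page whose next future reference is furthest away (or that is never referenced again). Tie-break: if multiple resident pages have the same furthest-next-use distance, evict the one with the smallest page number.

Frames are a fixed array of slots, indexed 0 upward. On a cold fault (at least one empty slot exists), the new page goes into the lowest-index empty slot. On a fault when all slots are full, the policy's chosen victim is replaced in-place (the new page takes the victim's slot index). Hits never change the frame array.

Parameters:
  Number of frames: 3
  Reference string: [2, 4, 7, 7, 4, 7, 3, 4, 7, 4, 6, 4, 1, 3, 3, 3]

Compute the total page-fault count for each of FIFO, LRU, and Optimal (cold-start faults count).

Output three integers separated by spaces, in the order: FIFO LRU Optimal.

Answer: 8 7 6

Derivation:
--- FIFO ---
  step 0: ref 2 -> FAULT, frames=[2,-,-] (faults so far: 1)
  step 1: ref 4 -> FAULT, frames=[2,4,-] (faults so far: 2)
  step 2: ref 7 -> FAULT, frames=[2,4,7] (faults so far: 3)
  step 3: ref 7 -> HIT, frames=[2,4,7] (faults so far: 3)
  step 4: ref 4 -> HIT, frames=[2,4,7] (faults so far: 3)
  step 5: ref 7 -> HIT, frames=[2,4,7] (faults so far: 3)
  step 6: ref 3 -> FAULT, evict 2, frames=[3,4,7] (faults so far: 4)
  step 7: ref 4 -> HIT, frames=[3,4,7] (faults so far: 4)
  step 8: ref 7 -> HIT, frames=[3,4,7] (faults so far: 4)
  step 9: ref 4 -> HIT, frames=[3,4,7] (faults so far: 4)
  step 10: ref 6 -> FAULT, evict 4, frames=[3,6,7] (faults so far: 5)
  step 11: ref 4 -> FAULT, evict 7, frames=[3,6,4] (faults so far: 6)
  step 12: ref 1 -> FAULT, evict 3, frames=[1,6,4] (faults so far: 7)
  step 13: ref 3 -> FAULT, evict 6, frames=[1,3,4] (faults so far: 8)
  step 14: ref 3 -> HIT, frames=[1,3,4] (faults so far: 8)
  step 15: ref 3 -> HIT, frames=[1,3,4] (faults so far: 8)
  FIFO total faults: 8
--- LRU ---
  step 0: ref 2 -> FAULT, frames=[2,-,-] (faults so far: 1)
  step 1: ref 4 -> FAULT, frames=[2,4,-] (faults so far: 2)
  step 2: ref 7 -> FAULT, frames=[2,4,7] (faults so far: 3)
  step 3: ref 7 -> HIT, frames=[2,4,7] (faults so far: 3)
  step 4: ref 4 -> HIT, frames=[2,4,7] (faults so far: 3)
  step 5: ref 7 -> HIT, frames=[2,4,7] (faults so far: 3)
  step 6: ref 3 -> FAULT, evict 2, frames=[3,4,7] (faults so far: 4)
  step 7: ref 4 -> HIT, frames=[3,4,7] (faults so far: 4)
  step 8: ref 7 -> HIT, frames=[3,4,7] (faults so far: 4)
  step 9: ref 4 -> HIT, frames=[3,4,7] (faults so far: 4)
  step 10: ref 6 -> FAULT, evict 3, frames=[6,4,7] (faults so far: 5)
  step 11: ref 4 -> HIT, frames=[6,4,7] (faults so far: 5)
  step 12: ref 1 -> FAULT, evict 7, frames=[6,4,1] (faults so far: 6)
  step 13: ref 3 -> FAULT, evict 6, frames=[3,4,1] (faults so far: 7)
  step 14: ref 3 -> HIT, frames=[3,4,1] (faults so far: 7)
  step 15: ref 3 -> HIT, frames=[3,4,1] (faults so far: 7)
  LRU total faults: 7
--- Optimal ---
  step 0: ref 2 -> FAULT, frames=[2,-,-] (faults so far: 1)
  step 1: ref 4 -> FAULT, frames=[2,4,-] (faults so far: 2)
  step 2: ref 7 -> FAULT, frames=[2,4,7] (faults so far: 3)
  step 3: ref 7 -> HIT, frames=[2,4,7] (faults so far: 3)
  step 4: ref 4 -> HIT, frames=[2,4,7] (faults so far: 3)
  step 5: ref 7 -> HIT, frames=[2,4,7] (faults so far: 3)
  step 6: ref 3 -> FAULT, evict 2, frames=[3,4,7] (faults so far: 4)
  step 7: ref 4 -> HIT, frames=[3,4,7] (faults so far: 4)
  step 8: ref 7 -> HIT, frames=[3,4,7] (faults so far: 4)
  step 9: ref 4 -> HIT, frames=[3,4,7] (faults so far: 4)
  step 10: ref 6 -> FAULT, evict 7, frames=[3,4,6] (faults so far: 5)
  step 11: ref 4 -> HIT, frames=[3,4,6] (faults so far: 5)
  step 12: ref 1 -> FAULT, evict 4, frames=[3,1,6] (faults so far: 6)
  step 13: ref 3 -> HIT, frames=[3,1,6] (faults so far: 6)
  step 14: ref 3 -> HIT, frames=[3,1,6] (faults so far: 6)
  step 15: ref 3 -> HIT, frames=[3,1,6] (faults so far: 6)
  Optimal total faults: 6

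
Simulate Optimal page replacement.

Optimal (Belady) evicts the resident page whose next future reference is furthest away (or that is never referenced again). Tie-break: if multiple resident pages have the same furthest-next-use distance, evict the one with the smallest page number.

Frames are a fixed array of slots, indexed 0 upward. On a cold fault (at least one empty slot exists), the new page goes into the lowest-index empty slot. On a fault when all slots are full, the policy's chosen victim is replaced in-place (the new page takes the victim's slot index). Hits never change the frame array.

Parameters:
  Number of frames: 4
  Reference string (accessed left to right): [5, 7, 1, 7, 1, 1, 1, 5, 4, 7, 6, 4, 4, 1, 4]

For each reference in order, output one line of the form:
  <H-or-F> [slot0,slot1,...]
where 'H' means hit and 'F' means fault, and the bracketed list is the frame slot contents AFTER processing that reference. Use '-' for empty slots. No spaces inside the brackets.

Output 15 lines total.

F [5,-,-,-]
F [5,7,-,-]
F [5,7,1,-]
H [5,7,1,-]
H [5,7,1,-]
H [5,7,1,-]
H [5,7,1,-]
H [5,7,1,-]
F [5,7,1,4]
H [5,7,1,4]
F [6,7,1,4]
H [6,7,1,4]
H [6,7,1,4]
H [6,7,1,4]
H [6,7,1,4]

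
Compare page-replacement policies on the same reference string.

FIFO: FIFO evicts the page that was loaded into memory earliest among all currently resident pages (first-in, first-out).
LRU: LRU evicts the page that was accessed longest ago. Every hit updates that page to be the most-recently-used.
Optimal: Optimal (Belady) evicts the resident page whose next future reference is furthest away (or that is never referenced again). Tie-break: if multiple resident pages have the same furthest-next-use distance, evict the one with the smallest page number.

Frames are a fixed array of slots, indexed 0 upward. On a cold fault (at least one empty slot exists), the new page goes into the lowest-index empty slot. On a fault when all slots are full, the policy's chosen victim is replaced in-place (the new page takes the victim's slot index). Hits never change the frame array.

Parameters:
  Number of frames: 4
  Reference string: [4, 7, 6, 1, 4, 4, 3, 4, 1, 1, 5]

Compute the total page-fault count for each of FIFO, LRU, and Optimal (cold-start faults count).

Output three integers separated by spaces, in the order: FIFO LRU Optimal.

--- FIFO ---
  step 0: ref 4 -> FAULT, frames=[4,-,-,-] (faults so far: 1)
  step 1: ref 7 -> FAULT, frames=[4,7,-,-] (faults so far: 2)
  step 2: ref 6 -> FAULT, frames=[4,7,6,-] (faults so far: 3)
  step 3: ref 1 -> FAULT, frames=[4,7,6,1] (faults so far: 4)
  step 4: ref 4 -> HIT, frames=[4,7,6,1] (faults so far: 4)
  step 5: ref 4 -> HIT, frames=[4,7,6,1] (faults so far: 4)
  step 6: ref 3 -> FAULT, evict 4, frames=[3,7,6,1] (faults so far: 5)
  step 7: ref 4 -> FAULT, evict 7, frames=[3,4,6,1] (faults so far: 6)
  step 8: ref 1 -> HIT, frames=[3,4,6,1] (faults so far: 6)
  step 9: ref 1 -> HIT, frames=[3,4,6,1] (faults so far: 6)
  step 10: ref 5 -> FAULT, evict 6, frames=[3,4,5,1] (faults so far: 7)
  FIFO total faults: 7
--- LRU ---
  step 0: ref 4 -> FAULT, frames=[4,-,-,-] (faults so far: 1)
  step 1: ref 7 -> FAULT, frames=[4,7,-,-] (faults so far: 2)
  step 2: ref 6 -> FAULT, frames=[4,7,6,-] (faults so far: 3)
  step 3: ref 1 -> FAULT, frames=[4,7,6,1] (faults so far: 4)
  step 4: ref 4 -> HIT, frames=[4,7,6,1] (faults so far: 4)
  step 5: ref 4 -> HIT, frames=[4,7,6,1] (faults so far: 4)
  step 6: ref 3 -> FAULT, evict 7, frames=[4,3,6,1] (faults so far: 5)
  step 7: ref 4 -> HIT, frames=[4,3,6,1] (faults so far: 5)
  step 8: ref 1 -> HIT, frames=[4,3,6,1] (faults so far: 5)
  step 9: ref 1 -> HIT, frames=[4,3,6,1] (faults so far: 5)
  step 10: ref 5 -> FAULT, evict 6, frames=[4,3,5,1] (faults so far: 6)
  LRU total faults: 6
--- Optimal ---
  step 0: ref 4 -> FAULT, frames=[4,-,-,-] (faults so far: 1)
  step 1: ref 7 -> FAULT, frames=[4,7,-,-] (faults so far: 2)
  step 2: ref 6 -> FAULT, frames=[4,7,6,-] (faults so far: 3)
  step 3: ref 1 -> FAULT, frames=[4,7,6,1] (faults so far: 4)
  step 4: ref 4 -> HIT, frames=[4,7,6,1] (faults so far: 4)
  step 5: ref 4 -> HIT, frames=[4,7,6,1] (faults so far: 4)
  step 6: ref 3 -> FAULT, evict 6, frames=[4,7,3,1] (faults so far: 5)
  step 7: ref 4 -> HIT, frames=[4,7,3,1] (faults so far: 5)
  step 8: ref 1 -> HIT, frames=[4,7,3,1] (faults so far: 5)
  step 9: ref 1 -> HIT, frames=[4,7,3,1] (faults so far: 5)
  step 10: ref 5 -> FAULT, evict 1, frames=[4,7,3,5] (faults so far: 6)
  Optimal total faults: 6

Answer: 7 6 6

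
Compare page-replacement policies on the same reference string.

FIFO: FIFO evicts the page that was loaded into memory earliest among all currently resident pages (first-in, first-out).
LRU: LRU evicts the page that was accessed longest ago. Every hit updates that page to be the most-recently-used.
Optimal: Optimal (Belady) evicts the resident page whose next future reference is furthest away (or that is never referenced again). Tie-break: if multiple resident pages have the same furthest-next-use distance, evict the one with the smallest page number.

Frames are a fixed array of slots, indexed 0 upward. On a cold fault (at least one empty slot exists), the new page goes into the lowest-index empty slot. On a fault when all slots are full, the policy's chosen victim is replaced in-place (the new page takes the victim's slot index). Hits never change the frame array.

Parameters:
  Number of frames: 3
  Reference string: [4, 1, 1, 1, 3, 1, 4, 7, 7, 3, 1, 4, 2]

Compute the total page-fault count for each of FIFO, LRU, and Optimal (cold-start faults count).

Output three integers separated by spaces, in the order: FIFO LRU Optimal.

Answer: 6 8 6

Derivation:
--- FIFO ---
  step 0: ref 4 -> FAULT, frames=[4,-,-] (faults so far: 1)
  step 1: ref 1 -> FAULT, frames=[4,1,-] (faults so far: 2)
  step 2: ref 1 -> HIT, frames=[4,1,-] (faults so far: 2)
  step 3: ref 1 -> HIT, frames=[4,1,-] (faults so far: 2)
  step 4: ref 3 -> FAULT, frames=[4,1,3] (faults so far: 3)
  step 5: ref 1 -> HIT, frames=[4,1,3] (faults so far: 3)
  step 6: ref 4 -> HIT, frames=[4,1,3] (faults so far: 3)
  step 7: ref 7 -> FAULT, evict 4, frames=[7,1,3] (faults so far: 4)
  step 8: ref 7 -> HIT, frames=[7,1,3] (faults so far: 4)
  step 9: ref 3 -> HIT, frames=[7,1,3] (faults so far: 4)
  step 10: ref 1 -> HIT, frames=[7,1,3] (faults so far: 4)
  step 11: ref 4 -> FAULT, evict 1, frames=[7,4,3] (faults so far: 5)
  step 12: ref 2 -> FAULT, evict 3, frames=[7,4,2] (faults so far: 6)
  FIFO total faults: 6
--- LRU ---
  step 0: ref 4 -> FAULT, frames=[4,-,-] (faults so far: 1)
  step 1: ref 1 -> FAULT, frames=[4,1,-] (faults so far: 2)
  step 2: ref 1 -> HIT, frames=[4,1,-] (faults so far: 2)
  step 3: ref 1 -> HIT, frames=[4,1,-] (faults so far: 2)
  step 4: ref 3 -> FAULT, frames=[4,1,3] (faults so far: 3)
  step 5: ref 1 -> HIT, frames=[4,1,3] (faults so far: 3)
  step 6: ref 4 -> HIT, frames=[4,1,3] (faults so far: 3)
  step 7: ref 7 -> FAULT, evict 3, frames=[4,1,7] (faults so far: 4)
  step 8: ref 7 -> HIT, frames=[4,1,7] (faults so far: 4)
  step 9: ref 3 -> FAULT, evict 1, frames=[4,3,7] (faults so far: 5)
  step 10: ref 1 -> FAULT, evict 4, frames=[1,3,7] (faults so far: 6)
  step 11: ref 4 -> FAULT, evict 7, frames=[1,3,4] (faults so far: 7)
  step 12: ref 2 -> FAULT, evict 3, frames=[1,2,4] (faults so far: 8)
  LRU total faults: 8
--- Optimal ---
  step 0: ref 4 -> FAULT, frames=[4,-,-] (faults so far: 1)
  step 1: ref 1 -> FAULT, frames=[4,1,-] (faults so far: 2)
  step 2: ref 1 -> HIT, frames=[4,1,-] (faults so far: 2)
  step 3: ref 1 -> HIT, frames=[4,1,-] (faults so far: 2)
  step 4: ref 3 -> FAULT, frames=[4,1,3] (faults so far: 3)
  step 5: ref 1 -> HIT, frames=[4,1,3] (faults so far: 3)
  step 6: ref 4 -> HIT, frames=[4,1,3] (faults so far: 3)
  step 7: ref 7 -> FAULT, evict 4, frames=[7,1,3] (faults so far: 4)
  step 8: ref 7 -> HIT, frames=[7,1,3] (faults so far: 4)
  step 9: ref 3 -> HIT, frames=[7,1,3] (faults so far: 4)
  step 10: ref 1 -> HIT, frames=[7,1,3] (faults so far: 4)
  step 11: ref 4 -> FAULT, evict 1, frames=[7,4,3] (faults so far: 5)
  step 12: ref 2 -> FAULT, evict 3, frames=[7,4,2] (faults so far: 6)
  Optimal total faults: 6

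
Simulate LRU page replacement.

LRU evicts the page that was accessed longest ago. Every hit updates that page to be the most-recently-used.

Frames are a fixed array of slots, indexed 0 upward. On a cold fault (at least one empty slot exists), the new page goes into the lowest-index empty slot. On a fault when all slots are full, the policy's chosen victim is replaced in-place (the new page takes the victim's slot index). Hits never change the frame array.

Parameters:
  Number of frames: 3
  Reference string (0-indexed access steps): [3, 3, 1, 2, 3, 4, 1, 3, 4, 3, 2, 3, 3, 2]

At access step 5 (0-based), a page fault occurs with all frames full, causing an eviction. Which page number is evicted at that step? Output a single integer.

Step 0: ref 3 -> FAULT, frames=[3,-,-]
Step 1: ref 3 -> HIT, frames=[3,-,-]
Step 2: ref 1 -> FAULT, frames=[3,1,-]
Step 3: ref 2 -> FAULT, frames=[3,1,2]
Step 4: ref 3 -> HIT, frames=[3,1,2]
Step 5: ref 4 -> FAULT, evict 1, frames=[3,4,2]
At step 5: evicted page 1

Answer: 1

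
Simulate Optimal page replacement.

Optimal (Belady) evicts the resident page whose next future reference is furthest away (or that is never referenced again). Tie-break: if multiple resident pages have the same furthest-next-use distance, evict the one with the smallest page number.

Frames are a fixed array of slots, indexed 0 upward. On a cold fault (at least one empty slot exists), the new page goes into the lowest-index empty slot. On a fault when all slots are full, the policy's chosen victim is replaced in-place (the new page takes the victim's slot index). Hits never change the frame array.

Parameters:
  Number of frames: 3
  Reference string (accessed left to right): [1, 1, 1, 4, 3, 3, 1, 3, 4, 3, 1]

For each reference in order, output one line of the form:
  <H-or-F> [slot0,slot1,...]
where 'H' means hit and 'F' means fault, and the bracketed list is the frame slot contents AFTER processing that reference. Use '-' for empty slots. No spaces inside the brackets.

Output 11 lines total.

F [1,-,-]
H [1,-,-]
H [1,-,-]
F [1,4,-]
F [1,4,3]
H [1,4,3]
H [1,4,3]
H [1,4,3]
H [1,4,3]
H [1,4,3]
H [1,4,3]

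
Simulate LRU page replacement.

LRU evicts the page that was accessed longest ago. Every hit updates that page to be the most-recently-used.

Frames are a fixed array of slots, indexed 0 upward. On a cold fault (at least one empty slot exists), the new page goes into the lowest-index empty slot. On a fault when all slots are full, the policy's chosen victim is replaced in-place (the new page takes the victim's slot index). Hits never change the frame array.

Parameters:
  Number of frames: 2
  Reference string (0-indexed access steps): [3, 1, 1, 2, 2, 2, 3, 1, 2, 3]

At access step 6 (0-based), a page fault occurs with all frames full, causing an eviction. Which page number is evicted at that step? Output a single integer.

Answer: 1

Derivation:
Step 0: ref 3 -> FAULT, frames=[3,-]
Step 1: ref 1 -> FAULT, frames=[3,1]
Step 2: ref 1 -> HIT, frames=[3,1]
Step 3: ref 2 -> FAULT, evict 3, frames=[2,1]
Step 4: ref 2 -> HIT, frames=[2,1]
Step 5: ref 2 -> HIT, frames=[2,1]
Step 6: ref 3 -> FAULT, evict 1, frames=[2,3]
At step 6: evicted page 1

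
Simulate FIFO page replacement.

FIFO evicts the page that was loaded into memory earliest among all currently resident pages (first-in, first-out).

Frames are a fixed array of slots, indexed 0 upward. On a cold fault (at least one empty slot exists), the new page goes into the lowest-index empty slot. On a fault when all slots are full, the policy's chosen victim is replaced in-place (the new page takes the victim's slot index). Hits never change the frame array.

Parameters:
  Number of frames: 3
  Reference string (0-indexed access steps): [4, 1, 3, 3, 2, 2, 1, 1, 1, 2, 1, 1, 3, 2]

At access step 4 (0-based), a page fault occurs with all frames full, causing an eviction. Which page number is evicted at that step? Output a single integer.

Step 0: ref 4 -> FAULT, frames=[4,-,-]
Step 1: ref 1 -> FAULT, frames=[4,1,-]
Step 2: ref 3 -> FAULT, frames=[4,1,3]
Step 3: ref 3 -> HIT, frames=[4,1,3]
Step 4: ref 2 -> FAULT, evict 4, frames=[2,1,3]
At step 4: evicted page 4

Answer: 4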